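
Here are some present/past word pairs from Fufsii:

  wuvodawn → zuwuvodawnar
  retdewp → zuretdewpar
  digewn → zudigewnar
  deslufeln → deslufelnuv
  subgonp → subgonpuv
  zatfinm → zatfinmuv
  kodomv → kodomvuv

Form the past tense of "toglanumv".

toglanumvuv

wuvodawn and deslufeln both end in -n yet inflect differently (zuwuvodawnar, deslufelnuv), so the final letter is not what conditions the rule; the second-to-last letter is.
"toglanumv" has second-to-last letter 'm'. The one such stem in the data (kodomv → kodomvuv) adds -uv, so the same rule applies.
So toglanumv → toglanumvuv.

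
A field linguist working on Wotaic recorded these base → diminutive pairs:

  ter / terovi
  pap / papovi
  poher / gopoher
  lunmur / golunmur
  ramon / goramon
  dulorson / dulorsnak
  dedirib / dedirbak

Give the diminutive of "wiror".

gowiror

ter and poher both end in -r yet inflect differently (terovi, gopoher), so the final letter is not what conditions the rule; the number of vowels is.
"wiror" has 2 vowels. The stems with 2 vowels (poher → gopoher, lunmur → golunmur, ramon → goramon) add the prefix go-.
The other patterns: stems with 1 vowel add -ovi; stems with 3 vowels delete the last vowel and add -ak.
So wiror → gowiror.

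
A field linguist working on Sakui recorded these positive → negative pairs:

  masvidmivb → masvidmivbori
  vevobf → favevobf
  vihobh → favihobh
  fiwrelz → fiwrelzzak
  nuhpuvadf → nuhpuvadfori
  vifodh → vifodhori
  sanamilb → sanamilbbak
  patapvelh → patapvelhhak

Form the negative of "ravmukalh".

patapvelh and vihobh both end in -h yet inflect differently (patapvelhhak, favihobh), so the final letter is not what conditions the rule; the second-to-last letter is.
"ravmukalh" has second-to-last letter 'l'. The stems whose second-to-last letter is 'l' (sanamilb → sanamilbbak, fiwrelz → fiwrelzzak, patapvelh → patapvelhhak) double the final consonant and add -ak.
So ravmukalh → ravmukalhhak.

ravmukalhhak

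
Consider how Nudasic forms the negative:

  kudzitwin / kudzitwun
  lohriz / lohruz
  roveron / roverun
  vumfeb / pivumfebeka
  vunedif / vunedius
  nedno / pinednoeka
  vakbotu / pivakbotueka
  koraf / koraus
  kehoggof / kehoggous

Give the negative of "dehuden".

lohriz and vunedif both have last vowel 'i' yet inflect differently (lohruz, vunedius), so the last vowel is not what conditions the rule; the final letter is.
"dehuden" ends in -n. The stems ending in -n (roveron → roverun, kudzitwin → kudzitwun) change the last vowel to 'u'.
So dehuden → dehudun.

dehudun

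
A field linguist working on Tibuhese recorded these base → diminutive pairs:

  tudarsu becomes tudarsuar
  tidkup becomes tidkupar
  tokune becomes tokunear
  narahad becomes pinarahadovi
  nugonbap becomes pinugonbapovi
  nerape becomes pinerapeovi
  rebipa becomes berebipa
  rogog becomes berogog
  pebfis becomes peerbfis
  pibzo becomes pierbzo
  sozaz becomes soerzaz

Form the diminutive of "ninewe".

pinineweovi

tidkup and nugonbap both end in -p yet inflect differently (tidkupar, pinugonbapovi), so the final letter is not what conditions the rule; the first letter is.
"ninewe" begins with n-. The stems beginning with n- (narahad → pinarahadovi, nugonbap → pinugonbapovi, nerape → pinerapeovi) add pi- … -ovi around the stem.
So ninewe → pinineweovi.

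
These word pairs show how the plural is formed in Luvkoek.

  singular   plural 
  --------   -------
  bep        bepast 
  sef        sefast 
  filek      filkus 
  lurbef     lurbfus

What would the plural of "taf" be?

tafast

"taf" has 1 vowel. The stems with 1 vowel (bep → bepast, sef → sefast) add -ast.
The other pattern: stems with 2 vowels delete the last vowel and add -us.
So taf → tafast.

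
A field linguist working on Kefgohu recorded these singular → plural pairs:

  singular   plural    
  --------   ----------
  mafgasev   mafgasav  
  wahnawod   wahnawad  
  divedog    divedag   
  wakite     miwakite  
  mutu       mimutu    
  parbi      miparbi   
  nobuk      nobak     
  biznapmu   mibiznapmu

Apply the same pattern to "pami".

"pami" ends in a vowel. The stems ending in a vowel (mutu → mimutu, biznapmu → mibiznapmu, parbi → miparbi) add the prefix mi-.
The other pattern: stems ending in a consonant change the last vowel to 'a'.
So pami → mipami.

mipami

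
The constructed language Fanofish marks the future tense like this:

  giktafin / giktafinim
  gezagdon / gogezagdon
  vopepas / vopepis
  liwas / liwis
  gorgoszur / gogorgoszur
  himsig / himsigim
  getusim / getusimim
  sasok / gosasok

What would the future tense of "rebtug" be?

"rebtug" has last vowel 'u'. The one such stem in the data (gorgoszur → gogorgoszur) adds the prefix go-, so the same rule applies.
So rebtug → gorebtug.

gorebtug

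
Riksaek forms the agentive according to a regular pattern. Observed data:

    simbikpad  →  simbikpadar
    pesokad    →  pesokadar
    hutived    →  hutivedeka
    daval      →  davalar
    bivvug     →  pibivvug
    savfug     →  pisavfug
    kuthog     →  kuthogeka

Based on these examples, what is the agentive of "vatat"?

bivvug and kuthog both end in -g yet inflect differently (pibivvug, kuthogeka), so the final letter is not what conditions the rule; the last vowel is.
"vatat" has last vowel 'a'. The stems whose last vowel is 'a' (pesokad → pesokadar, daval → davalar, simbikpad → simbikpadar) add -ar.
So vatat → vatatar.

vatatar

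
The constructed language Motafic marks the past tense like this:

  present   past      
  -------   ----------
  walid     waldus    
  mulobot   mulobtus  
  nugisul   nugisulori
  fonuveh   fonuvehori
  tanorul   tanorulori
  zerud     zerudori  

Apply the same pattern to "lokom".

"lokom" has last vowel 'o'. The one such stem in the data (mulobot → mulobtus) deletes the last vowel and adds -us (as does walid), so the same rule applies.
So lokom → lokmus.

lokmus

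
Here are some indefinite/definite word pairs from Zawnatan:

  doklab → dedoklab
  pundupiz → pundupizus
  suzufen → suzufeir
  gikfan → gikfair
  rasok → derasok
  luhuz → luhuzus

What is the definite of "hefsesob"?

dehefsesob

gikfan and doklab both have last vowel 'a' yet inflect differently (gikfair, dedoklab), so the last vowel is not what conditions the rule; the final letter is.
"hefsesob" ends in -b. The one such stem in the data (doklab → dedoklab) adds the prefix de-, so the same rule applies.
The other patterns: stems ending in -n drop the final letter and add -ir; stems ending in -z add -us.
So hefsesob → dehefsesob.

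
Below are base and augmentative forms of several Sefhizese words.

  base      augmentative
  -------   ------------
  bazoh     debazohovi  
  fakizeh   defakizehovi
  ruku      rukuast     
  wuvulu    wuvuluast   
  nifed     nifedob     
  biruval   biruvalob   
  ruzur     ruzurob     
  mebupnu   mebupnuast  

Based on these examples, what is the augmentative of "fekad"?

fekadob

"fekad" ends in -d. The one such stem in the data (nifed → nifedob) adds -ob, so the same rule applies.
The other patterns: stems ending in -h add de- … -ovi around the stem; stems ending in -u add -ast.
So fekad → fekadob.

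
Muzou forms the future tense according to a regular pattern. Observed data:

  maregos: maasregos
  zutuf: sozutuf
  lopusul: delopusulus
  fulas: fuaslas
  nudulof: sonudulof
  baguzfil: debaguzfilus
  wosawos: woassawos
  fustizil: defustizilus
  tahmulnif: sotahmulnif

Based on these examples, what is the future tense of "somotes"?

"somotes" ends in -s. The stems ending in -s (maregos → maasregos, wosawos → woassawos, fulas → fuaslas) insert -as- after the first vowel.
So somotes → soasmotes.

soasmotes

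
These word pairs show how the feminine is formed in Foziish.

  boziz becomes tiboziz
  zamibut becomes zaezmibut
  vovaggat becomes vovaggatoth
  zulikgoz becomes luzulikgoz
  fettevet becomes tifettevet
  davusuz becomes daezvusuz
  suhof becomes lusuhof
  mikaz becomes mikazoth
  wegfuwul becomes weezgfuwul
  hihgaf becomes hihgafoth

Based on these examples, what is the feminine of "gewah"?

gewahoth

"gewah" has last vowel 'a'. The stems whose last vowel is 'a' (hihgaf → hihgafoth, vovaggat → vovaggatoth, mikaz → mikazoth) add -oth.
The other patterns: stems whose last vowel is 'o' add the prefix lu-; stems whose last vowel is 'e' or 'i' add the prefix ti-; stems whose last vowel is 'u' insert -ez- after the first vowel.
So gewah → gewahoth.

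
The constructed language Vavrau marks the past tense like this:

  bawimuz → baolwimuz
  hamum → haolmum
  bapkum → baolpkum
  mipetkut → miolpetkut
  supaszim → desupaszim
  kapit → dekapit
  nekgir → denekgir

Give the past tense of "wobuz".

hamum and supaszim both end in -m yet inflect differently (haolmum, desupaszim), so the final letter is not what conditions the rule; the last vowel is.
"wobuz" has last vowel 'u'. The stems whose last vowel is 'u' (bawimuz → baolwimuz, hamum → haolmum, bapkum → baolpkum) insert -ol- after the first vowel.
So wobuz → woolbuz.

woolbuz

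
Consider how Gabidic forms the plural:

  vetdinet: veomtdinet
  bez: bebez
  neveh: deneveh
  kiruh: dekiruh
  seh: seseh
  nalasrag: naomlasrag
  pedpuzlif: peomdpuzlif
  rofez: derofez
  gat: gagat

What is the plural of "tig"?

seh and kiruh both end in -h yet inflect differently (seseh, dekiruh), so the final letter is not what conditions the rule; the number of vowels is.
"tig" has 1 vowel. The stems with 1 vowel (gat → gagat, seh → seseh, bez → bebez) repeat the first consonant+vowel as a prefix.
The other patterns: stems with 2 vowels add the prefix de-; stems with 3 vowels insert -om- after the first vowel.
So tig → titig.

titig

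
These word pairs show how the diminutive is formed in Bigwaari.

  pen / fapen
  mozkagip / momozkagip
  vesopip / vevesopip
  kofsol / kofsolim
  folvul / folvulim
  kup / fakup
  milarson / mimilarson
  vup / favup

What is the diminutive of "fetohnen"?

fefetohnen

kup and mozkagip both end in -p yet inflect differently (fakup, momozkagip), so the final letter is not what conditions the rule; the number of vowels is.
"fetohnen" has 3 vowels. The stems with 3 vowels (mozkagip → momozkagip, vesopip → vevesopip, milarson → mimilarson) repeat the first consonant+vowel as a prefix.
So fetohnen → fefetohnen.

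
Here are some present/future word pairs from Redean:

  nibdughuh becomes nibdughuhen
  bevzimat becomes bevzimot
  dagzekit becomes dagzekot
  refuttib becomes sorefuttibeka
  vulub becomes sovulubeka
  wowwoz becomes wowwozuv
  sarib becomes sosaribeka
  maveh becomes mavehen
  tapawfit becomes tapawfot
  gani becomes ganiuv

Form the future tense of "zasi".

zasiuv

sarib and dagzekit both have last vowel 'i' yet inflect differently (sosaribeka, dagzekot), so the last vowel is not what conditions the rule; the final letter is.
"zasi" ends in -i. The one such stem in the data (gani → ganiuv) adds -uv, so the same rule applies.
The other patterns: stems ending in -b add so- … -eka around the stem; stems ending in -t change the last vowel to 'o'; stems ending in -h add -en.
So zasi → zasiuv.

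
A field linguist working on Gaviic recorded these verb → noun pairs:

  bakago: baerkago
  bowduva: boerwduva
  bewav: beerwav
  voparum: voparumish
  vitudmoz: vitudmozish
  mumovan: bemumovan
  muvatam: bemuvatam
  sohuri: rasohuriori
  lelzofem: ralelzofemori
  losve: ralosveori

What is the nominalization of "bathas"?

voparum and muvatam both end in -m yet inflect differently (voparumish, bemuvatam), so the final letter is not what conditions the rule; the first letter is.
"bathas" begins with b-. The stems beginning with b- (bakago → baerkago, bowduva → boerwduva, bewav → beerwav) insert -er- after the first vowel.
The other patterns: stems beginning with v- add -ish; stems beginning with m- add the prefix be-; stems beginning with l- or s- add ra- … -ori around the stem.
So bathas → baerthas.

baerthas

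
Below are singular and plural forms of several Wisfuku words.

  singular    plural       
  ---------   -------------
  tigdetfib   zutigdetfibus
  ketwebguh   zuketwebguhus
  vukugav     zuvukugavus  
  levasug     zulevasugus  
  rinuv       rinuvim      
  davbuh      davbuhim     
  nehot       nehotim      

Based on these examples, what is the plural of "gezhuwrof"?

vukugav and rinuv both end in -v yet inflect differently (zuvukugavus, rinuvim), so the final letter is not what conditions the rule; the number of vowels is.
"gezhuwrof" has 3 vowels. The stems with 3 vowels (tigdetfib → zutigdetfibus, ketwebguh → zuketwebguhus, vukugav → zuvukugavus) add zu- … -us around the stem.
The other pattern: stems with 2 vowels add -im.
So gezhuwrof → zugezhuwrofus.

zugezhuwrofus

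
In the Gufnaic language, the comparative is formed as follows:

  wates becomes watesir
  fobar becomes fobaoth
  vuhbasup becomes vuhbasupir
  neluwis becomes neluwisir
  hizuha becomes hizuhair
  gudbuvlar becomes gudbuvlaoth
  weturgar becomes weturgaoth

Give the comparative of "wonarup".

"wonarup" ends in -p. The one such stem in the data (vuhbasup → vuhbasupir) adds -ir, so the same rule applies.
So wonarup → wonarupir.

wonarupir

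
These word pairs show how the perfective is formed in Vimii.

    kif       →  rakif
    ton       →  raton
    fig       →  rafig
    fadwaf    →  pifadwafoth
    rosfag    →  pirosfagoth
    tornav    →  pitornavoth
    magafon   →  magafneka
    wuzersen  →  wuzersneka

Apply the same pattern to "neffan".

pineffanoth

kif and fadwaf both end in -f yet inflect differently (rakif, pifadwafoth), so the final letter is not what conditions the rule; the number of vowels is.
"neffan" has 2 vowels. The stems with 2 vowels (fadwaf → pifadwafoth, rosfag → pirosfagoth, tornav → pitornavoth) add pi- … -oth around the stem.
So neffan → pineffanoth.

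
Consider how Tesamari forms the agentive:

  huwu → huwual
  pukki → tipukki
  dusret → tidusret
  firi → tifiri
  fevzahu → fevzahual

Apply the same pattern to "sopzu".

sopzual

fevzahu and firi both begin with f- yet inflect differently (fevzahual, tifiri), so the first letter is not what conditions the rule; the final letter is.
"sopzu" ends in -u. The stems ending in -u (huwu → huwual, fevzahu → fevzahual) add -al.
The other pattern: stems ending in -i or -t add the prefix ti-.
So sopzu → sopzual.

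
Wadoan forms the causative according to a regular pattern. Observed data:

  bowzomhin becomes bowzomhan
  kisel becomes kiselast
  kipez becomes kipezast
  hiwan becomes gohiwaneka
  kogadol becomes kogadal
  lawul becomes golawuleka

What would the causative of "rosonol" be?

rosonal

lawul and kisel both end in -l yet inflect differently (golawuleka, kiselast), so the final letter is not what conditions the rule; the last vowel is.
"rosonol" has last vowel 'o'. The one such stem in the data (kogadol → kogadal) changes the last vowel to 'a' (as does bowzomhin), so the same rule applies.
So rosonol → rosonal.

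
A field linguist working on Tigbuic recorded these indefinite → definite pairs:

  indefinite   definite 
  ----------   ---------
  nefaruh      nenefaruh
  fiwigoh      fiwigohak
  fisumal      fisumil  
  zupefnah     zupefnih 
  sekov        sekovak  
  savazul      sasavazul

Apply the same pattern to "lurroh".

lurrohak

fiwigoh and zupefnah both end in -h yet inflect differently (fiwigohak, zupefnih), so the final letter is not what conditions the rule; the last vowel is.
"lurroh" has last vowel 'o'. The stems whose last vowel is 'o' (fiwigoh → fiwigohak, sekov → sekovak) add -ak.
So lurroh → lurrohak.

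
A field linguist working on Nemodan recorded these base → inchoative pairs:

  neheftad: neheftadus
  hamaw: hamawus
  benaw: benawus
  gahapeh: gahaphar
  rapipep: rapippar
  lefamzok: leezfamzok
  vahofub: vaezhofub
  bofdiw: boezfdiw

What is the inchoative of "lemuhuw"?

leezmuhuw

hamaw and bofdiw both end in -w yet inflect differently (hamawus, boezfdiw), so the final letter is not what conditions the rule; the last vowel is.
"lemuhuw" has last vowel 'u'. The one such stem in the data (vahofub → vaezhofub) inserts -ez- after the first vowel (as do lefamzok, bofdiw), so the same rule applies.
So lemuhuw → leezmuhuw.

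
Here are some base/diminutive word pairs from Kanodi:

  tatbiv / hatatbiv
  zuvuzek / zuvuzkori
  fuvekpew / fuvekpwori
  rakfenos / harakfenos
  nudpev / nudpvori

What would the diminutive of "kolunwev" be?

"kolunwev" has last vowel 'e'. The stems whose last vowel is 'e' (zuvuzek → zuvuzkori, nudpev → nudpvori, fuvekpew → fuvekpwori) delete the last vowel and add -ori.
The other pattern: stems whose last vowel is 'i' or 'o' add the prefix ha-.
So kolunwev → kolunwvori.

kolunwvori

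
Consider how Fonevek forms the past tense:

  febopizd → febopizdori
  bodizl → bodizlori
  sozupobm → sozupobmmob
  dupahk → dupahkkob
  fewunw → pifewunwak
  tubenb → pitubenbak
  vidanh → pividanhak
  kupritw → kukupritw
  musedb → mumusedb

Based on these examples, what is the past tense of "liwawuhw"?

liwawuhwwob

fewunw and kupritw both end in -w yet inflect differently (pifewunwak, kukupritw), so the final letter is not what conditions the rule; the second-to-last letter is.
"liwawuhw" has second-to-last letter 'h'. The one such stem in the data (dupahk → dupahkkob) doubles the final consonant and adds -ob (as does sozupobm), so the same rule applies.
The other patterns: stems whose second-to-last letter is 'z' add -ori; stems whose second-to-last letter is 'n' add pi- … -ak around the stem; stems whose second-to-last letter is 'd' or 't' repeat the first consonant+vowel as a prefix.
So liwawuhw → liwawuhwwob.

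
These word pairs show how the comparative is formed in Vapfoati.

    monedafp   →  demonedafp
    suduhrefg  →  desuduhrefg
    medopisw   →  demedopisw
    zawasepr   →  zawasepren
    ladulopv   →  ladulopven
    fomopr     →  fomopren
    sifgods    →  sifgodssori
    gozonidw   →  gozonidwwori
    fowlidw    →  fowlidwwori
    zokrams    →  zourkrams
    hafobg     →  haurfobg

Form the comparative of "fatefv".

defatefv

medopisw and gozonidw both end in -w yet inflect differently (demedopisw, gozonidwwori), so the final letter is not what conditions the rule; the second-to-last letter is.
"fatefv" has second-to-last letter 'f'. The stems whose second-to-last letter is 'f' (monedafp → demonedafp, suduhrefg → desuduhrefg) add the prefix de-.
So fatefv → defatefv.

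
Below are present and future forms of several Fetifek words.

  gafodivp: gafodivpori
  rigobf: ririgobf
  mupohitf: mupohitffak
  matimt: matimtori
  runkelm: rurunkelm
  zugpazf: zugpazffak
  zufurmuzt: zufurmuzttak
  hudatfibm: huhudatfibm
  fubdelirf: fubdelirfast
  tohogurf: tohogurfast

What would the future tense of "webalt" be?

rigobf and tohogurf both end in -f yet inflect differently (ririgobf, tohogurfast), so the final letter is not what conditions the rule; the second-to-last letter is.
"webalt" has second-to-last letter 'l'. The one such stem in the data (runkelm → rurunkelm) repeats the first consonant+vowel as a prefix (as do hudatfibm, rigobf), so the same rule applies.
So webalt → wewebalt.

wewebalt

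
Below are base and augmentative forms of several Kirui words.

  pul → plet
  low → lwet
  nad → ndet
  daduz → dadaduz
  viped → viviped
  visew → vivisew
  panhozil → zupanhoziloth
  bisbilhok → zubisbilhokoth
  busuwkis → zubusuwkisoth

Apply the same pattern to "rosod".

nad and viped both end in -d yet inflect differently (ndet, viviped), so the final letter is not what conditions the rule; the number of vowels is.
"rosod" has 2 vowels. The stems with 2 vowels (daduz → dadaduz, viped → viviped, visew → vivisew) repeat the first consonant+vowel as a prefix.
The other patterns: stems with 1 vowel delete the last vowel and add -et; stems with 3 vowels add zu- … -oth around the stem.
So rosod → rorosod.

rorosod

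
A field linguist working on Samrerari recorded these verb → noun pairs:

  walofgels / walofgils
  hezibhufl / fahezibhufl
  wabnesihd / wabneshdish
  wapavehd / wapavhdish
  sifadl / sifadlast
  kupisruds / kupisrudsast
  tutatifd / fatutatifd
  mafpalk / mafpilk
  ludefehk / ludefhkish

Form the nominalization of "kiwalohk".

kiwalhkish

mafpalk and ludefehk both end in -k yet inflect differently (mafpilk, ludefhkish), so the final letter is not what conditions the rule; the second-to-last letter is.
"kiwalohk" has second-to-last letter 'h'. The stems whose second-to-last letter is 'h' (wapavehd → wapavhdish, ludefehk → ludefhkish, wabnesihd → wabneshdish) delete the last vowel and add -ish.
So kiwalohk → kiwalhkish.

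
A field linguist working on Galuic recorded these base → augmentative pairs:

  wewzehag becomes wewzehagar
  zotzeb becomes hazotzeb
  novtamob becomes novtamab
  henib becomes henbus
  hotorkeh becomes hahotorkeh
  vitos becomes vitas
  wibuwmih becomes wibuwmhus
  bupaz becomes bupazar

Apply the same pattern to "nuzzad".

nuzzadar

"nuzzad" has last vowel 'a'. The stems whose last vowel is 'a' (bupaz → bupazar, wewzehag → wewzehagar) add -ar.
So nuzzad → nuzzadar.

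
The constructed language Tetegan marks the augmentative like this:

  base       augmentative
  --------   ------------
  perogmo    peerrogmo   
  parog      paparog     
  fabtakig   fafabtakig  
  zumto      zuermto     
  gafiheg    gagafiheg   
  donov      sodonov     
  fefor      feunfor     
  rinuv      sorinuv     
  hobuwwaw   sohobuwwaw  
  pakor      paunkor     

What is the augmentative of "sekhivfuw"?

"sekhivfuw" ends in -w. The one such stem in the data (hobuwwaw → sohobuwwaw) adds the prefix so-, so the same rule applies.
The other patterns: stems ending in -o insert -er- after the first vowel; stems ending in -g repeat the first consonant+vowel as a prefix; stems ending in -r insert -un- after the first vowel.
So sekhivfuw → sosekhivfuw.

sosekhivfuw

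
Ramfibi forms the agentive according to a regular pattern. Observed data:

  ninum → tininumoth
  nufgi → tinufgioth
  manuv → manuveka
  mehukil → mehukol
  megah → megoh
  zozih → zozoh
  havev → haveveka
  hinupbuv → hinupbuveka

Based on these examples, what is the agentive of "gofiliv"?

gofiliveka

"gofiliv" ends in -v. The stems ending in -v (havev → haveveka, hinupbuv → hinupbuveka, manuv → manuveka) add -eka.
The other patterns: stems ending in -h or -l change the last vowel to 'o'; stems ending in -i or -m add ti- … -oth around the stem.
So gofiliv → gofiliveka.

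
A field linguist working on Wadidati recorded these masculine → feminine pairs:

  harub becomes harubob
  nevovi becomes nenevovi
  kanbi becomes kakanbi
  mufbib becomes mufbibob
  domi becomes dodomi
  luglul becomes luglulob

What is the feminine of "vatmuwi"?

vavatmuwi

kanbi and mufbib both have last vowel 'i' yet inflect differently (kakanbi, mufbibob), so the last vowel is not what conditions the rule; the final letter is.
"vatmuwi" ends in -i. The stems ending in -i (kanbi → kakanbi, nevovi → nenevovi, domi → dodomi) repeat the first consonant+vowel as a prefix.
So vatmuwi → vavatmuwi.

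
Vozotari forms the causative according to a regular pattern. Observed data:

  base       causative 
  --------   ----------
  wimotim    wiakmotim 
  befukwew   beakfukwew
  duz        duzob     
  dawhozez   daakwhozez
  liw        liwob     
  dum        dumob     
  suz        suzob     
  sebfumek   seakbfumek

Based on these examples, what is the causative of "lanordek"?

laaknordek

dawhozez and duz both end in -z yet inflect differently (daakwhozez, duzob), so the final letter is not what conditions the rule; the number of vowels is.
"lanordek" has 3 vowels. The stems with 3 vowels (dawhozez → daakwhozez, wimotim → wiakmotim, befukwew → beakfukwew) insert -ak- after the first vowel.
The other pattern: stems with 1 vowel add -ob.
So lanordek → laaknordek.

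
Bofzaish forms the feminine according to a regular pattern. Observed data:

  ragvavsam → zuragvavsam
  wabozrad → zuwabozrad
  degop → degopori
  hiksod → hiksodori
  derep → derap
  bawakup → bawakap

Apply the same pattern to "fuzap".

"fuzap" has last vowel 'a'. The stems whose last vowel is 'a' (ragvavsam → zuragvavsam, wabozrad → zuwabozrad) add the prefix zu-.
So fuzap → zufuzap.

zufuzap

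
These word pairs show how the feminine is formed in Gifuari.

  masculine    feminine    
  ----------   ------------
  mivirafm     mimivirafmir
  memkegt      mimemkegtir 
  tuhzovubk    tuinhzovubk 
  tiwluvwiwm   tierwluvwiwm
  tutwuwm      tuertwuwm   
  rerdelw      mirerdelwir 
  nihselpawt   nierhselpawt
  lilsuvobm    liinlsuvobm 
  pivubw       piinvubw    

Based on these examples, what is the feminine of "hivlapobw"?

hiinvlapobw

lilsuvobm and tiwluvwiwm both end in -m yet inflect differently (liinlsuvobm, tierwluvwiwm), so the final letter is not what conditions the rule; the second-to-last letter is.
"hivlapobw" has second-to-last letter 'b'. The stems whose second-to-last letter is 'b' (tuhzovubk → tuinhzovubk, lilsuvobm → liinlsuvobm, pivubw → piinvubw) insert -in- after the first vowel.
So hivlapobw → hiinvlapobw.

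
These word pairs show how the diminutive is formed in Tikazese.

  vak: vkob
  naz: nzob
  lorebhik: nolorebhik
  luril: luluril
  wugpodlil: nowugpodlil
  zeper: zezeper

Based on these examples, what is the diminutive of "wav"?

wvob

luril and wugpodlil both end in -l yet inflect differently (luluril, nowugpodlil), so the final letter is not what conditions the rule; the number of vowels is.
"wav" has 1 vowel. The stems with 1 vowel (vak → vkob, naz → nzob) delete the last vowel and add -ob.
The other patterns: stems with 2 vowels repeat the first consonant+vowel as a prefix; stems with 3 vowels add the prefix no-.
So wav → wvob.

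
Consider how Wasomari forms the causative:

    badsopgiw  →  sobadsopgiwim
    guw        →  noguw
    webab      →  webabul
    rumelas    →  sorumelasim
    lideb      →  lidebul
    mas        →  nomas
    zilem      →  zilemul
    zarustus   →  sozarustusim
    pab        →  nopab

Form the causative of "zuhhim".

pab and lideb both end in -b yet inflect differently (nopab, lidebul), so the final letter is not what conditions the rule; the number of vowels is.
"zuhhim" has 2 vowels. The stems with 2 vowels (lideb → lidebul, zilem → zilemul, webab → webabul) add -ul.
The other patterns: stems with 1 vowel add the prefix no-; stems with 3 vowels add so- … -im around the stem.
So zuhhim → zuhhimul.

zuhhimul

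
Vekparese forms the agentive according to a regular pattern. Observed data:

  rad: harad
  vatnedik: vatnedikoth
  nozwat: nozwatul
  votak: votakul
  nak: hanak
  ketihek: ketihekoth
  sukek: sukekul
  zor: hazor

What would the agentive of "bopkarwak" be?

bopkarwakoth

nak and votak both end in -k yet inflect differently (hanak, votakul), so the final letter is not what conditions the rule; the number of vowels is.
"bopkarwak" has 3 vowels. The stems with 3 vowels (ketihek → ketihekoth, vatnedik → vatnedikoth) add -oth.
So bopkarwak → bopkarwakoth.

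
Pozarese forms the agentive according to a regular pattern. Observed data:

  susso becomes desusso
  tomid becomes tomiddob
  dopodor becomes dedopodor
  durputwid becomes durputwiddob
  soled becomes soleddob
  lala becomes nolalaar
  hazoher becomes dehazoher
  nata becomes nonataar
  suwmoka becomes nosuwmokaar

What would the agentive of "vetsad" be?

soled and hazoher both have last vowel 'e' yet inflect differently (soleddob, dehazoher), so the last vowel is not what conditions the rule; the final letter is.
"vetsad" ends in -d. The stems ending in -d (durputwid → durputwiddob, soled → soleddob, tomid → tomiddob) double the final consonant and add -ob.
So vetsad → vetsaddob.

vetsaddob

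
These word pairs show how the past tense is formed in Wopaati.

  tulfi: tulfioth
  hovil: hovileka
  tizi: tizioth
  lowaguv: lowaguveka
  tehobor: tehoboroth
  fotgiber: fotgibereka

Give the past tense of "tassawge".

tassawgeoth

"tassawge" begins with t-. The stems beginning with t- (tehobor → tehoboroth, tizi → tizioth, tulfi → tulfioth) add -oth.
So tassawge → tassawgeoth.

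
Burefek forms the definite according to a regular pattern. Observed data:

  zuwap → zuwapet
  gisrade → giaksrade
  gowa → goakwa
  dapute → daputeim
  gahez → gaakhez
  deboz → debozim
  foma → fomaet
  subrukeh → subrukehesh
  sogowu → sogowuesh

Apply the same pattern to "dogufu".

dogufuim

"dogufu" begins with d-. The stems beginning with d- (dapute → daputeim, deboz → debozim) add -im.
So dogufu → dogufuim.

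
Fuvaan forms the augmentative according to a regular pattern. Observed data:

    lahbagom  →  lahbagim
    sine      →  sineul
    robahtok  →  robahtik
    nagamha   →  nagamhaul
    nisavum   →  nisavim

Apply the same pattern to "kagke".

nagamha and nisavum both begin with n- yet inflect differently (nagamhaul, nisavim), so the first letter is not what conditions the rule; whether the stem ends in a vowel or a consonant is.
"kagke" ends in a vowel. The stems ending in a vowel (nagamha → nagamhaul, sine → sineul) add -ul.
The other pattern: stems ending in a consonant change the last vowel to 'i'.
So kagke → kagkeul.

kagkeul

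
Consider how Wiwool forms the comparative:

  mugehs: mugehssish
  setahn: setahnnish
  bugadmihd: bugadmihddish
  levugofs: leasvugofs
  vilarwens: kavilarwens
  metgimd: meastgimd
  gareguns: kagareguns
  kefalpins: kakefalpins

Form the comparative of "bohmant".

kabohmant

mugehs and vilarwens both end in -s yet inflect differently (mugehssish, kavilarwens), so the final letter is not what conditions the rule; the second-to-last letter is.
"bohmant" has second-to-last letter 'n'. The stems whose second-to-last letter is 'n' (vilarwens → kavilarwens, kefalpins → kakefalpins, gareguns → kagareguns) add the prefix ka-.
So bohmant → kabohmant.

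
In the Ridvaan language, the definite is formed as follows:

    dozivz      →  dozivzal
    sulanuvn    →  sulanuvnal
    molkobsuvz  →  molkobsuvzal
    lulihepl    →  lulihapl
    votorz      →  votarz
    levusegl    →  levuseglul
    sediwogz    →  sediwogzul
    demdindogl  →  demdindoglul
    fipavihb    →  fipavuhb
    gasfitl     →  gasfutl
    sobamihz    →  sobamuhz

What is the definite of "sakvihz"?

"sakvihz" has second-to-last letter 'h'. The stems whose second-to-last letter is 'h' (fipavihb → fipavuhb, sobamihz → sobamuhz) change the last vowel to 'u'.
So sakvihz → sakvuhz.

sakvuhz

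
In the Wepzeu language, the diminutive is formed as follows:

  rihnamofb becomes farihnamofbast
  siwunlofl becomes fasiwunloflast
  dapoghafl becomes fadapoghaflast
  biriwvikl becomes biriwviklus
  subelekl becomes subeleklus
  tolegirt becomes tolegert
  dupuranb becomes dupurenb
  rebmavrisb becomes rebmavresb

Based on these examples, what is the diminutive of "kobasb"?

"kobasb" has second-to-last letter 's'. The one such stem in the data (rebmavrisb → rebmavresb) changes the last vowel to 'e' (as do tolegirt, dupuranb), so the same rule applies.
The other patterns: stems whose second-to-last letter is 'f' add fa- … -ast around the stem; stems whose second-to-last letter is 'k' add -us.
So kobasb → kobesb.

kobesb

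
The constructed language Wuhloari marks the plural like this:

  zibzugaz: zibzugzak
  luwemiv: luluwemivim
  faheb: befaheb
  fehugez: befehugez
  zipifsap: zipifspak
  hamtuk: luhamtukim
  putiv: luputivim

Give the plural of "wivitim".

luwivitimim

"wivitim" has last vowel 'i'. The stems whose last vowel is 'i' (luwemiv → luluwemivim, putiv → luputivim) add lu- … -im around the stem.
So wivitim → luwivitimim.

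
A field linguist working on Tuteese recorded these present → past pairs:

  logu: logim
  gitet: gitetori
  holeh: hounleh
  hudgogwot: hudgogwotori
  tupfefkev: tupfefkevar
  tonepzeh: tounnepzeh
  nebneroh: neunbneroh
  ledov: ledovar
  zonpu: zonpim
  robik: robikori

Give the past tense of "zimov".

tupfefkev and holeh both have last vowel 'e' yet inflect differently (tupfefkevar, hounleh), so the last vowel is not what conditions the rule; the final letter is.
"zimov" ends in -v. The stems ending in -v (tupfefkev → tupfefkevar, ledov → ledovar) add -ar.
So zimov → zimovar.

zimovar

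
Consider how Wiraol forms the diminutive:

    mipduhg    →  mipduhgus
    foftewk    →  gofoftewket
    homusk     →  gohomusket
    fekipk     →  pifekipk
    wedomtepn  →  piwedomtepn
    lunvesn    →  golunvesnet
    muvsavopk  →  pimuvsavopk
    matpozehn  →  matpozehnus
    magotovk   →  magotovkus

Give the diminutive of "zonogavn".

zonogavnus

"zonogavn" has second-to-last letter 'v'. The one such stem in the data (magotovk → magotovkus) adds -us, so the same rule applies.
The other patterns: stems whose second-to-last letter is 'p' add the prefix pi-; stems whose second-to-last letter is 's' or 'w' add go- … -et around the stem.
So zonogavn → zonogavnus.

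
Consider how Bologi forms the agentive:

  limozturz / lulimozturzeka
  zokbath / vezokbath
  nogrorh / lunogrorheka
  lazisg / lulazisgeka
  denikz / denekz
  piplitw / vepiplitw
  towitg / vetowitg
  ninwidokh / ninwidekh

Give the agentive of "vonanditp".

zokbath and ninwidokh both end in -h yet inflect differently (vezokbath, ninwidekh), so the final letter is not what conditions the rule; the second-to-last letter is.
"vonanditp" has second-to-last letter 't'. The stems whose second-to-last letter is 't' (zokbath → vezokbath, piplitw → vepiplitw, towitg → vetowitg) add the prefix ve-.
The other patterns: stems whose second-to-last letter is 'k' change the last vowel to 'e'; stems whose second-to-last letter is 'r' or 's' add lu- … -eka around the stem.
So vonanditp → vevonanditp.

vevonanditp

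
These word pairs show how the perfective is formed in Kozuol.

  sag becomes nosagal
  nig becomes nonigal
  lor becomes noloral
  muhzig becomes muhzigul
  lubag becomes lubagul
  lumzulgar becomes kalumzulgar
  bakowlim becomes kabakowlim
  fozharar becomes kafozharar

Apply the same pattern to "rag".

"rag" has 1 vowel. The stems with 1 vowel (sag → nosagal, nig → nonigal, lor → noloral) add no- … -al around the stem.
The other patterns: stems with 2 vowels add -ul; stems with 3 vowels add the prefix ka-.
So rag → noragal.

noragal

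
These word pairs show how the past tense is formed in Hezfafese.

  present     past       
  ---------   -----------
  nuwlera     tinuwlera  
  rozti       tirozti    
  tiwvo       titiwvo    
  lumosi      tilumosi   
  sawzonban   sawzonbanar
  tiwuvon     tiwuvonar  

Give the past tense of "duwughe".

nuwlera and sawzonban both have last vowel 'a' yet inflect differently (tinuwlera, sawzonbanar), so the last vowel is not what conditions the rule; whether the stem ends in a vowel or a consonant is.
"duwughe" ends in a vowel. The stems ending in a vowel (nuwlera → tinuwlera, rozti → tirozti, tiwvo → titiwvo) add the prefix ti-.
So duwughe → tiduwughe.

tiduwughe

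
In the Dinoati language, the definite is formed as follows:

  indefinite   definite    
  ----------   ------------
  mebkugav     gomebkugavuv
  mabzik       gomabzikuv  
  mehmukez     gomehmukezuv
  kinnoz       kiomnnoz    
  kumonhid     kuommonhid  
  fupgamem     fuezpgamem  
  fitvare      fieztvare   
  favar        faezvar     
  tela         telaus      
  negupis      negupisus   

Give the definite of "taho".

mehmukez and kinnoz both end in -z yet inflect differently (gomehmukezuv, kiomnnoz), so the final letter is not what conditions the rule; the first letter is.
"taho" begins with t-. The one such stem in the data (tela → telaus) adds -us, so the same rule applies.
The other patterns: stems beginning with m- add go- … -uv around the stem; stems beginning with k- insert -om- after the first vowel; stems beginning with f- insert -ez- after the first vowel.
So taho → tahous.

tahous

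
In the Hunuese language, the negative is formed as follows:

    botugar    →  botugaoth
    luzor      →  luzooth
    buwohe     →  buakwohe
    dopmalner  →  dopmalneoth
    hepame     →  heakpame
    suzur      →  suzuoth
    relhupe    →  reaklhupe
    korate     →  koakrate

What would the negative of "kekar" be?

kekaoth

dopmalner and buwohe both have last vowel 'e' yet inflect differently (dopmalneoth, buakwohe), so the last vowel is not what conditions the rule; the final letter is.
"kekar" ends in -r. The stems ending in -r (dopmalner → dopmalneoth, suzur → suzuoth, luzor → luzooth) drop the final letter and add -oth.
So kekar → kekaoth.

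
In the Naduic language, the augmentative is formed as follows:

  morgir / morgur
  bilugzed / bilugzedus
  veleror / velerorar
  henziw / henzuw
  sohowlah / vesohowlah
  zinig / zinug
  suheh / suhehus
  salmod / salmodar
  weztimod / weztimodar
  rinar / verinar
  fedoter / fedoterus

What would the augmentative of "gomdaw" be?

morgir and fedoter both end in -r yet inflect differently (morgur, fedoterus), so the final letter is not what conditions the rule; the last vowel is.
"gomdaw" has last vowel 'a'. The stems whose last vowel is 'a' (rinar → verinar, sohowlah → vesohowlah) add the prefix ve-.
So gomdaw → vegomdaw.

vegomdaw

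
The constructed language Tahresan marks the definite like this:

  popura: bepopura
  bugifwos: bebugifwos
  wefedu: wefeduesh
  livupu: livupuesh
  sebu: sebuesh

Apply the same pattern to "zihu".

zihuesh

popura and wefedu both have 3 vowels yet inflect differently (bepopura, wefeduesh), so the number of vowels is not what conditions the rule; the final letter is.
"zihu" ends in -u. The stems ending in -u (wefedu → wefeduesh, livupu → livupuesh, sebu → sebuesh) add -esh.
The other pattern: stems ending in -a or -s add the prefix be-.
So zihu → zihuesh.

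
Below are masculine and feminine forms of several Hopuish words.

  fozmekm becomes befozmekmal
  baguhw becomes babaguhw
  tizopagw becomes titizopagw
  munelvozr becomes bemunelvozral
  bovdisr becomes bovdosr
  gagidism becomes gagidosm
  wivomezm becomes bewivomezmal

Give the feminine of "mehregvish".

mehregvosh

fozmekm and gagidism both end in -m yet inflect differently (befozmekmal, gagidosm), so the final letter is not what conditions the rule; the second-to-last letter is.
"mehregvish" has second-to-last letter 's'. The stems whose second-to-last letter is 's' (gagidism → gagidosm, bovdisr → bovdosr) change the last vowel to 'o'.
The other patterns: stems whose second-to-last letter is 'k' or 'z' add be- … -al around the stem; stems whose second-to-last letter is 'g' or 'h' repeat the first consonant+vowel as a prefix.
So mehregvish → mehregvosh.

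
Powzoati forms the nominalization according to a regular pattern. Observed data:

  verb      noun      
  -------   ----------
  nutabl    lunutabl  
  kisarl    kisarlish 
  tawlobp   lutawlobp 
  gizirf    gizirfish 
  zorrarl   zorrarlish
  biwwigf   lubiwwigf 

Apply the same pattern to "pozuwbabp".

"pozuwbabp" has second-to-last letter 'b'. The stems whose second-to-last letter is 'b' (nutabl → lunutabl, tawlobp → lutawlobp) add the prefix lu-.
The other pattern: stems whose second-to-last letter is 'r' add -ish.
So pozuwbabp → lupozuwbabp.

lupozuwbabp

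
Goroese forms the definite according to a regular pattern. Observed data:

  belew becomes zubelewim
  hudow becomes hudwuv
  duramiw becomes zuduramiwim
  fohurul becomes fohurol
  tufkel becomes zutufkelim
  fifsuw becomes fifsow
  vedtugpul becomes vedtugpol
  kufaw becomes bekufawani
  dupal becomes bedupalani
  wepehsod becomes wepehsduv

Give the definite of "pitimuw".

pitimow

"pitimuw" has last vowel 'u'. The stems whose last vowel is 'u' (vedtugpul → vedtugpol, fifsuw → fifsow, fohurul → fohurol) change the last vowel to 'o'.
So pitimuw → pitimow.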